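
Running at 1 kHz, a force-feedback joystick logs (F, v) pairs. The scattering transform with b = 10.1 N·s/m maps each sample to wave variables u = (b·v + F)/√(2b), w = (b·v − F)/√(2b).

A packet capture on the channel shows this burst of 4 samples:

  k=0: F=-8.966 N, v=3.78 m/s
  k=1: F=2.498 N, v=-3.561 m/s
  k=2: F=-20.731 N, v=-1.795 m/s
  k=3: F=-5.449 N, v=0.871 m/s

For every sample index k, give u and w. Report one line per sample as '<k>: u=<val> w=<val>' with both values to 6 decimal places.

0: u=6.499585 w=10.489402
1: u=-7.446555 w=-8.558150
2: u=-8.646348 w=0.578826
3: u=0.744942 w=3.169716

k=0: b·v=10.1×3.78=38.178000; √(2b)=4.494441; u=(38.178000+(-8.966))/4.494441=6.499585, w=(38.178000−(-8.966))/4.494441=10.489402
k=1: b·v=10.1×(-3.561)=-35.966100; √(2b)=4.494441; u=(-35.966100+2.498)/4.494441=-7.446555, w=(-35.966100−2.498)/4.494441=-8.558150
k=2: b·v=10.1×(-1.795)=-18.129500; √(2b)=4.494441; u=(-18.129500+(-20.731))/4.494441=-8.646348, w=(-18.129500−(-20.731))/4.494441=0.578826
k=3: b·v=10.1×0.871=8.797100; √(2b)=4.494441; u=(8.797100+(-5.449))/4.494441=0.744942, w=(8.797100−(-5.449))/4.494441=3.169716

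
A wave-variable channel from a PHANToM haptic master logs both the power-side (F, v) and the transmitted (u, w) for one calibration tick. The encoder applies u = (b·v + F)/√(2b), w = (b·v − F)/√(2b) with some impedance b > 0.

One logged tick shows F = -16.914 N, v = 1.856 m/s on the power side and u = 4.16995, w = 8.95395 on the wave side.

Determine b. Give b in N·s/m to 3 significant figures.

u + w = 13.12390;  u + w = √(2b)·v, so √(2b) = 13.12390/1.856 = 7.07107.
b = (√(2b))²/2 = 49.99999/2 = 24.99999.
(Check via u − w = 2F/√(2b): u − w = -4.78400, 2F/√(2b) = -4.78400.)

b = 25 N·s/m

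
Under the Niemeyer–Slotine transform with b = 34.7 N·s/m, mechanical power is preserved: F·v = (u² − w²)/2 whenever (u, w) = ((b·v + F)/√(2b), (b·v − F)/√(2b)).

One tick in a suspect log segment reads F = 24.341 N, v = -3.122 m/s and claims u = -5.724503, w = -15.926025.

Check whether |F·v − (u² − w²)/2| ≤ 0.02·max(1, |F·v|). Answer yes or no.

F·v = 24.341×(-3.122) = -75.992602 W.
(u² − w²)/2 = (32.769935 − 253.638272)/2 = -110.434169 W.
|Δ| = 34.441567;  2% of max(1, |F·v|) = 1.519852.

no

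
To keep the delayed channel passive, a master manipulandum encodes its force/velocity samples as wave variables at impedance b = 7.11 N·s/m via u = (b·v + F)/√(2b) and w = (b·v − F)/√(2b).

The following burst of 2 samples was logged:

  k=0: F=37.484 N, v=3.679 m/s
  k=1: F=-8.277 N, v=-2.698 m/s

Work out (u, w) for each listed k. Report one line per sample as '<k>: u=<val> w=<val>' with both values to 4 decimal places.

0: u=16.8769 w=-3.0036
1: u=-7.2819 w=-2.8921

k=0: b·v=7.11×3.679=26.1577; √(2b)=3.7709; u=(26.1577+37.484)/3.7709=16.8769, w=(26.1577−37.484)/3.7709=-3.0036
k=1: b·v=7.11×(-2.698)=-19.1828; √(2b)=3.7709; u=(-19.1828+(-8.277))/3.7709=-7.2819, w=(-19.1828−(-8.277))/3.7709=-2.8921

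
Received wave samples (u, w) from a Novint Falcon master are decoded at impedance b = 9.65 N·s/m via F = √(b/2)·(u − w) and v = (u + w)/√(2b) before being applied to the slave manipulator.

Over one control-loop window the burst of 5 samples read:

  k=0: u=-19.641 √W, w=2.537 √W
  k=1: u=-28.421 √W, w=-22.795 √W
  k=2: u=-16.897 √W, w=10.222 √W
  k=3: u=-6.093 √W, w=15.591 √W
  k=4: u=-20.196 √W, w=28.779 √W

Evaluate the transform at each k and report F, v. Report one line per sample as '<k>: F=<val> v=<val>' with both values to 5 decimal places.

k=0: u−w=-22.17800, u+w=-17.10400; √(b/2)=2.19659, √(2b)=4.39318; F=2.19659×(-22.178)=-48.71593, v=-17.10400/4.39318=-3.89331
k=1: u−w=-5.62600, u+w=-51.21600; √(b/2)=2.19659, √(2b)=4.39318; F=2.19659×(-5.626)=-12.35801, v=-51.21600/4.39318=-11.65808
k=2: u−w=-27.11900, u+w=-6.67500; √(b/2)=2.19659, √(2b)=4.39318; F=2.19659×(-27.119)=-59.56928, v=-6.67500/4.39318=-1.51940
k=3: u−w=-21.68400, u+w=9.49800; √(b/2)=2.19659, √(2b)=4.39318; F=2.19659×(-21.684)=-47.63082, v=9.49800/4.39318=2.16199
k=4: u−w=-48.97500, u+w=8.58300; √(b/2)=2.19659, √(2b)=4.39318; F=2.19659×(-48.975)=-107.57791, v=8.58300/4.39318=1.95371

0: F=-48.71593 v=-3.89331
1: F=-12.35801 v=-11.65808
2: F=-59.56928 v=-1.51940
3: F=-47.63082 v=2.16199
4: F=-107.57791 v=1.95371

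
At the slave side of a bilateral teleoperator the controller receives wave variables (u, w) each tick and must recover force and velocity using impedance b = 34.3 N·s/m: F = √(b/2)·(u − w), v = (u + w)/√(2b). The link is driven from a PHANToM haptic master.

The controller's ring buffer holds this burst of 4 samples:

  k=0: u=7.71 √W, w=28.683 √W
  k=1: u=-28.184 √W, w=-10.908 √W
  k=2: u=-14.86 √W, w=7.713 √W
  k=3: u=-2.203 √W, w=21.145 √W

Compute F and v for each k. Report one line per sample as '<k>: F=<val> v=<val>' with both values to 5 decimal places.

k=0: u−w=-20.97300, u+w=36.39300; √(b/2)=4.14126, √(2b)=8.28251; F=4.14126×(-20.973)=-86.85456, v=36.39300/8.28251=4.39396
k=1: u−w=-17.27600, u+w=-39.09200; √(b/2)=4.14126, √(2b)=8.28251; F=4.14126×(-17.276)=-71.54434, v=-39.09200/8.28251=-4.71982
k=2: u−w=-22.57300, u+w=-7.14700; √(b/2)=4.14126, √(2b)=8.28251; F=4.14126×(-22.573)=-93.48057, v=-7.14700/8.28251=-0.86290
k=3: u−w=-23.34800, u+w=18.94200; √(b/2)=4.14126, √(2b)=8.28251; F=4.14126×(-23.348)=-96.69004, v=18.94200/8.28251=2.28699

0: F=-86.85456 v=4.39396
1: F=-71.54434 v=-4.71982
2: F=-93.48057 v=-0.86290
3: F=-96.69004 v=2.28699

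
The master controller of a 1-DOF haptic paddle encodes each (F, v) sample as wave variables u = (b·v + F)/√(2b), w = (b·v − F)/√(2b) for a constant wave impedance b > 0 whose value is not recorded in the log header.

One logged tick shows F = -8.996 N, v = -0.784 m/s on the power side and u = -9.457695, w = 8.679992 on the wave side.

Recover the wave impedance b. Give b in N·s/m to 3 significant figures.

b = 0.492 N·s/m

u + w = -0.777703;  u + w = √(2b)·v, so √(2b) = -0.777703/(-0.784) = 0.991968.
b = (√(2b))²/2 = 0.984001/2 = 0.492000.
(Check via u − w = 2F/√(2b): u − w = -18.137687, 2F/√(2b) = -18.137680.)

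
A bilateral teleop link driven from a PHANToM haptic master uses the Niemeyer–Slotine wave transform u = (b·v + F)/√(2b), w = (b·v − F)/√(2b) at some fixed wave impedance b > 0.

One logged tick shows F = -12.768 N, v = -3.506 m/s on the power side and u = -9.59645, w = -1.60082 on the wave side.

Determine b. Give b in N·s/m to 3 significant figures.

b = 5.1 N·s/m

u + w = -11.19727;  u + w = √(2b)·v, so √(2b) = -11.19727/(-3.506) = 3.19375.
b = (√(2b))²/2 = 10.20001/2 = 5.10000.
(Check via u − w = 2F/√(2b): u − w = -7.99563, 2F/√(2b) = -7.99563.)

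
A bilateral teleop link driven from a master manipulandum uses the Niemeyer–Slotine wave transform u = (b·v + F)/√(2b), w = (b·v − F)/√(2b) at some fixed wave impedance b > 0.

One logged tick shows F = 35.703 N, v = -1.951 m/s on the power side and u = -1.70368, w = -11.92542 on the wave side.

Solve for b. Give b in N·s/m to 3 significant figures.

u + w = -13.62910;  u + w = √(2b)·v, so √(2b) = -13.62910/(-1.951) = 6.98570.
b = (√(2b))²/2 = 48.80000/2 = 24.40000.
(Check via u − w = 2F/√(2b): u − w = 10.22174, 2F/√(2b) = 10.22174.)

b = 24.4 N·s/m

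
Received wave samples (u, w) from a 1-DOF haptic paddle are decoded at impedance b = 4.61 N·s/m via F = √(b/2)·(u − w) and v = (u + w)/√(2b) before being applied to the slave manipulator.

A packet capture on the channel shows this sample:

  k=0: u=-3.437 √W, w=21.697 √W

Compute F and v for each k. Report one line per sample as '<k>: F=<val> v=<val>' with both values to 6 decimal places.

0: F=-38.159008 v=6.013611

k=0: u−w=-25.134000, u+w=18.260000; √(b/2)=1.518223, √(2b)=3.036445; F=1.518223×(-25.134)=-38.159008, v=18.260000/3.036445=6.013611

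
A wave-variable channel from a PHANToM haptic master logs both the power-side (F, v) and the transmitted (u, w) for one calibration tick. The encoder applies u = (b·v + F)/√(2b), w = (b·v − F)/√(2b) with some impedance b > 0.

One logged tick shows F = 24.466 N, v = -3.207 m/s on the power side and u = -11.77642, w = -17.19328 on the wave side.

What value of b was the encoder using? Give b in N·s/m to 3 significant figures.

b = 40.8 N·s/m

u + w = -28.96970;  u + w = √(2b)·v, so √(2b) = -28.96970/(-3.207) = 9.03327.
b = (√(2b))²/2 = 81.59998/2 = 40.79999.
(Check via u − w = 2F/√(2b): u − w = 5.41686, 2F/√(2b) = 5.41686.)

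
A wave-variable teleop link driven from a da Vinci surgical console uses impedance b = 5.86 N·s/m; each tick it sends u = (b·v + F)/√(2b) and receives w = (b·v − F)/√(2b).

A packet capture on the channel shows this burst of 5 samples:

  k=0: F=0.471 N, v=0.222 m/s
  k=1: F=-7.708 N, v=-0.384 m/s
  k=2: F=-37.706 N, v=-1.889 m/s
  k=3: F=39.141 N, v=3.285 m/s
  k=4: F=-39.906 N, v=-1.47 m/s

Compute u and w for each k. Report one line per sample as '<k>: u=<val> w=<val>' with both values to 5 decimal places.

0: u=0.51758 w=0.24242
1: u=-2.90883 w=1.59423
2: u=-14.24749 w=7.78059
3: u=17.05622 w=-5.81019
4: u=-14.17290 w=9.14043

k=0: b·v=5.86×0.222=1.30092; √(2b)=3.42345; u=(1.30092+0.471)/3.42345=0.51758, w=(1.30092−0.471)/3.42345=0.24242
k=1: b·v=5.86×(-0.384)=-2.25024; √(2b)=3.42345; u=(-2.25024+(-7.708))/3.42345=-2.90883, w=(-2.25024−(-7.708))/3.42345=1.59423
k=2: b·v=5.86×(-1.889)=-11.06954; √(2b)=3.42345; u=(-11.06954+(-37.706))/3.42345=-14.24749, w=(-11.06954−(-37.706))/3.42345=7.78059
k=3: b·v=5.86×3.285=19.25010; √(2b)=3.42345; u=(19.25010+39.141)/3.42345=17.05622, w=(19.25010−39.141)/3.42345=-5.81019
k=4: b·v=5.86×(-1.47)=-8.61420; √(2b)=3.42345; u=(-8.61420+(-39.906))/3.42345=-14.17290, w=(-8.61420−(-39.906))/3.42345=9.14043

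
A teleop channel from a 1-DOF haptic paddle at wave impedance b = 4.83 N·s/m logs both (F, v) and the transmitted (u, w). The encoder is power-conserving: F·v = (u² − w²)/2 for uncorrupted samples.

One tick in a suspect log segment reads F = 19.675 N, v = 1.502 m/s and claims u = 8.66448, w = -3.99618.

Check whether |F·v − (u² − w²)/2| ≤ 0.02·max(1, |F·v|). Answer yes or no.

yes

F·v = 19.675×1.502 = 29.55185 W.
(u² − w²)/2 = (75.07321 − 15.96945)/2 = 29.55188 W.
|Δ| = 0.00003;  2% of max(1, |F·v|) = 0.59104.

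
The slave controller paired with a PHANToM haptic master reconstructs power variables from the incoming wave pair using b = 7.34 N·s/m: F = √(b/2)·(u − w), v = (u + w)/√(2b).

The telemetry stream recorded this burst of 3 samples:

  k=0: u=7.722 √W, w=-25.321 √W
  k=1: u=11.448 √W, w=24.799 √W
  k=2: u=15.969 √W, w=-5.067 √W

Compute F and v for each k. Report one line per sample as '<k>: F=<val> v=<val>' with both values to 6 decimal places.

0: F=63.301282 v=-4.593302
1: F=-25.576837 v=9.460390
2: F=40.299179 v=2.845399

k=0: u−w=33.043000, u+w=-17.599000; √(b/2)=1.915724, √(2b)=3.831449; F=1.915724×33.043=63.301282, v=-17.599000/3.831449=-4.593302
k=1: u−w=-13.351000, u+w=36.247000; √(b/2)=1.915724, √(2b)=3.831449; F=1.915724×(-13.351)=-25.576837, v=36.247000/3.831449=9.460390
k=2: u−w=21.036000, u+w=10.902000; √(b/2)=1.915724, √(2b)=3.831449; F=1.915724×21.036=40.299179, v=10.902000/3.831449=2.845399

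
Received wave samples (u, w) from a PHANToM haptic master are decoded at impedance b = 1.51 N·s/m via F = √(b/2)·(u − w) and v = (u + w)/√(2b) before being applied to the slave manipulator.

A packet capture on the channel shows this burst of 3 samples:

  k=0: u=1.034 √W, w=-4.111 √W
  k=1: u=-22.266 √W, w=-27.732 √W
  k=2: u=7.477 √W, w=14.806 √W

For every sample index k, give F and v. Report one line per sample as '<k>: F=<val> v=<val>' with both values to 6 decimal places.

0: F=4.470528 v=-1.770615
1: F=4.749448 v=-28.770616
2: F=-6.368222 v=12.822426

k=0: u−w=5.145000, u+w=-3.077000; √(b/2)=0.868907, √(2b)=1.737815; F=0.868907×5.145=4.470528, v=-3.077000/1.737815=-1.770615
k=1: u−w=5.466000, u+w=-49.998000; √(b/2)=0.868907, √(2b)=1.737815; F=0.868907×5.466=4.749448, v=-49.998000/1.737815=-28.770616
k=2: u−w=-7.329000, u+w=22.283000; √(b/2)=0.868907, √(2b)=1.737815; F=0.868907×(-7.329)=-6.368222, v=22.283000/1.737815=12.822426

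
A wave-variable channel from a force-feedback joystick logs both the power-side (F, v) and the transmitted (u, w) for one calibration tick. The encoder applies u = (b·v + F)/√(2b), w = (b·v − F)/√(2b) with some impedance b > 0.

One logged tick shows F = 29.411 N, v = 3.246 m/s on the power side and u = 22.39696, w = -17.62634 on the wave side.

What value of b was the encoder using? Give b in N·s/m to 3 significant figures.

b = 1.08 N·s/m

u + w = 4.77062;  u + w = √(2b)·v, so √(2b) = 4.77062/3.246 = 1.46969.
b = (√(2b))²/2 = 2.15999/2 = 1.08000.
(Check via u − w = 2F/√(2b): u − w = 40.02330, 2F/√(2b) = 40.02335.)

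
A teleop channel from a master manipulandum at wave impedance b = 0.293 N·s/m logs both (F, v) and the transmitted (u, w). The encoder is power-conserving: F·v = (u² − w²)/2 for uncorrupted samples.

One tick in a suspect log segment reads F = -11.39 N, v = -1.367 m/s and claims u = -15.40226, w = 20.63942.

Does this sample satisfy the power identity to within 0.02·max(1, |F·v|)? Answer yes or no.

F·v = (-11.39)×(-1.367) = 15.5701 W.
(u² − w²)/2 = (237.2296 − 425.9857)/2 = -94.3780 W.
|Δ| = 109.9482;  2% of max(1, |F·v|) = 0.3114.

no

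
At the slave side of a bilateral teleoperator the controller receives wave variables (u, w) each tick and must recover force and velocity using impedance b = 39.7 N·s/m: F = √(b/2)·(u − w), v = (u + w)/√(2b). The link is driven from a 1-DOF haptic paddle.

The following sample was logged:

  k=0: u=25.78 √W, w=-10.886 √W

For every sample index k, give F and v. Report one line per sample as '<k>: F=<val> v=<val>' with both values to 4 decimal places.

0: F=163.3593 v=1.6715

k=0: u−w=36.6660, u+w=14.8940; √(b/2)=4.4553, √(2b)=8.9107; F=4.4553×36.666=163.3593, v=14.8940/8.9107=1.6715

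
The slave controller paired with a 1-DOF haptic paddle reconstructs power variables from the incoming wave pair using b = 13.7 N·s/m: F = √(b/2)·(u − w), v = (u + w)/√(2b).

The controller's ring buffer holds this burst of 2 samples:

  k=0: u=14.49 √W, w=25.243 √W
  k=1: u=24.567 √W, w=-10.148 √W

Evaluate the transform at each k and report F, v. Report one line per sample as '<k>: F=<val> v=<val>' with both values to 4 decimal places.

0: F=-28.1433 v=7.5906
1: F=90.8578 v=2.7546

k=0: u−w=-10.7530, u+w=39.7330; √(b/2)=2.6173, √(2b)=5.2345; F=2.6173×(-10.753)=-28.1433, v=39.7330/5.2345=7.5906
k=1: u−w=34.7150, u+w=14.4190; √(b/2)=2.6173, √(2b)=5.2345; F=2.6173×34.715=90.8578, v=14.4190/5.2345=2.7546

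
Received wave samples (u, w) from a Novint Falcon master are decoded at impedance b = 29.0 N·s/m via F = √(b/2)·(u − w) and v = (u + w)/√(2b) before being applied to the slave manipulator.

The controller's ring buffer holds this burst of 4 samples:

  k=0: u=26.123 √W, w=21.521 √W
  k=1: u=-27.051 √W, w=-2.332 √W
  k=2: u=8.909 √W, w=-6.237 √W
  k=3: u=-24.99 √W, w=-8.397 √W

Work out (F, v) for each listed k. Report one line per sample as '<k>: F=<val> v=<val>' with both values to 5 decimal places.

k=0: u−w=4.60200, u+w=47.64400; √(b/2)=3.80789, √(2b)=7.61577; F=3.80789×4.602=17.52389, v=47.64400/7.61577=6.25596
k=1: u−w=-24.71900, u+w=-29.38300; √(b/2)=3.80789, √(2b)=7.61577; F=3.80789×(-24.719)=-94.12715, v=-29.38300/7.61577=-3.85818
k=2: u−w=15.14600, u+w=2.67200; √(b/2)=3.80789, √(2b)=7.61577; F=3.80789×15.146=57.67425, v=2.67200/7.61577=0.35085
k=3: u−w=-16.59300, u+w=-33.38700; √(b/2)=3.80789, √(2b)=7.61577; F=3.80789×(-16.593)=-63.18426, v=-33.38700/7.61577=-4.38393

0: F=17.52389 v=6.25596
1: F=-94.12715 v=-3.85818
2: F=57.67425 v=0.35085
3: F=-63.18426 v=-4.38393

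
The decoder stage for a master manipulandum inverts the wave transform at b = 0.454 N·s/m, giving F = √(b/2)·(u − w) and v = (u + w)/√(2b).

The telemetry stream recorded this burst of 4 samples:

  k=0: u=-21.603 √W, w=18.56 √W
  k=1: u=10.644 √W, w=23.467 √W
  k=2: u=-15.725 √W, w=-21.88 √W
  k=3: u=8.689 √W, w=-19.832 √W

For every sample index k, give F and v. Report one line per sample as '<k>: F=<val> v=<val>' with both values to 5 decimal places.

k=0: u−w=-40.16300, u+w=-3.04300; √(b/2)=0.47645, √(2b)=0.95289; F=0.47645×(-40.163)=-19.13547, v=-3.04300/0.95289=-3.19344
k=1: u−w=-12.82300, u+w=34.11100; √(b/2)=0.47645, √(2b)=0.95289; F=0.47645×(-12.823)=-6.10946, v=34.11100/0.95289=35.79740
k=2: u−w=6.15500, u+w=-37.60500; √(b/2)=0.47645, √(2b)=0.95289; F=0.47645×6.155=2.93252, v=-37.60500/0.95289=-39.46414
k=3: u−w=28.52100, u+w=-11.14300; √(b/2)=0.47645, √(2b)=0.95289; F=0.47645×28.521=13.58869, v=-11.14300/0.95289=-11.69390

0: F=-19.13547 v=-3.19344
1: F=-6.10946 v=35.79740
2: F=2.93252 v=-39.46414
3: F=13.58869 v=-11.69390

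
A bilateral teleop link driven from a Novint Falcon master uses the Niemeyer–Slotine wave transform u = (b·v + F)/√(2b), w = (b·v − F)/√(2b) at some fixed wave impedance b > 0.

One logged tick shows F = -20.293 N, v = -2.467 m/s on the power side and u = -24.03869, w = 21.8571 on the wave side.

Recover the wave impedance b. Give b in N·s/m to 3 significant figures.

u + w = -2.1816;  u + w = √(2b)·v, so √(2b) = -2.1816/(-2.467) = 0.8843.
b = (√(2b))²/2 = 0.7820/2 = 0.3910.
(Check via u − w = 2F/√(2b): u − w = -45.8958, 2F/√(2b) = -45.8957.)

b = 0.391 N·s/m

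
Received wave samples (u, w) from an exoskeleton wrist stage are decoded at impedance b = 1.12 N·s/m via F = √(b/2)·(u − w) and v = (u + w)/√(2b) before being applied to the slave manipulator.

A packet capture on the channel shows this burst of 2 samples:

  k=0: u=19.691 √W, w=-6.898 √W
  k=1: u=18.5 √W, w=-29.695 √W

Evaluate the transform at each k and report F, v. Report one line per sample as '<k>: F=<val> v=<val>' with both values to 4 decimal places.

0: F=19.8974 v=8.5477
1: F=36.0658 v=-7.4800

k=0: u−w=26.5890, u+w=12.7930; √(b/2)=0.7483, √(2b)=1.4967; F=0.7483×26.589=19.8974, v=12.7930/1.4967=8.5477
k=1: u−w=48.1950, u+w=-11.1950; √(b/2)=0.7483, √(2b)=1.4967; F=0.7483×48.195=36.0658, v=-11.1950/1.4967=-7.4800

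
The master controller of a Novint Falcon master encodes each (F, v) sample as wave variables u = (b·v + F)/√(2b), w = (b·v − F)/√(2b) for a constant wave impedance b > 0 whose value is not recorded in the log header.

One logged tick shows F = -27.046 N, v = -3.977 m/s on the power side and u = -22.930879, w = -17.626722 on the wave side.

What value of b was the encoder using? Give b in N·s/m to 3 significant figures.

u + w = -40.557601;  u + w = √(2b)·v, so √(2b) = -40.557601/(-3.977) = 10.198039.
b = (√(2b))²/2 = 103.999999/2 = 51.999999.
(Check via u − w = 2F/√(2b): u − w = -5.304157, 2F/√(2b) = -5.304157.)

b = 52 N·s/m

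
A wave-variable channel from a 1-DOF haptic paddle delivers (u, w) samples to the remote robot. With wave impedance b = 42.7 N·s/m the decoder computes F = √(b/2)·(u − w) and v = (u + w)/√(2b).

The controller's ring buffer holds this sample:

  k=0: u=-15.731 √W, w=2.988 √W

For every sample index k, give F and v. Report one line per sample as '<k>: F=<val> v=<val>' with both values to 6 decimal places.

0: F=-86.493124 v=-1.378932

k=0: u−w=-18.719000, u+w=-12.743000; √(b/2)=4.620606, √(2b)=9.241212; F=4.620606×(-18.719)=-86.493124, v=-12.743000/9.241212=-1.378932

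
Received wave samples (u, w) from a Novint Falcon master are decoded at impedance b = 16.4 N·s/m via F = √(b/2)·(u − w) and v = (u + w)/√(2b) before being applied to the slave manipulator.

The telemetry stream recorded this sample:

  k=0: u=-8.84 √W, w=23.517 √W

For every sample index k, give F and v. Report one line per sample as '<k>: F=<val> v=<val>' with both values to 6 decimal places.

0: F=-92.656347 v=2.562715

k=0: u−w=-32.357000, u+w=14.677000; √(b/2)=2.863564, √(2b)=5.727128; F=2.863564×(-32.357)=-92.656347, v=14.677000/5.727128=2.562715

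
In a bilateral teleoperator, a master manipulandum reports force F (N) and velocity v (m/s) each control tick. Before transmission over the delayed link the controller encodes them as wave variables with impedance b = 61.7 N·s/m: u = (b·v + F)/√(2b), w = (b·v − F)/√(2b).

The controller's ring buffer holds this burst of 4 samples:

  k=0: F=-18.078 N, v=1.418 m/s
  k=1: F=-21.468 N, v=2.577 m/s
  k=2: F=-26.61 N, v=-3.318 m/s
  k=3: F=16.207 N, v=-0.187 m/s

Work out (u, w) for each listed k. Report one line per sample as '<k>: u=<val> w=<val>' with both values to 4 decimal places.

0: u=6.2486 w=9.5034
1: u=12.3808 w=16.2459
2: u=-20.8245 w=-16.0336
3: u=0.4203 w=-2.4976

k=0: b·v=61.7×1.418=87.4906; √(2b)=11.1086; u=(87.4906+(-18.078))/11.1086=6.2486, w=(87.4906−(-18.078))/11.1086=9.5034
k=1: b·v=61.7×2.577=159.0009; √(2b)=11.1086; u=(159.0009+(-21.468))/11.1086=12.3808, w=(159.0009−(-21.468))/11.1086=16.2459
k=2: b·v=61.7×(-3.318)=-204.7206; √(2b)=11.1086; u=(-204.7206+(-26.61))/11.1086=-20.8245, w=(-204.7206−(-26.61))/11.1086=-16.0336
k=3: b·v=61.7×(-0.187)=-11.5379; √(2b)=11.1086; u=(-11.5379+16.207)/11.1086=0.4203, w=(-11.5379−16.207)/11.1086=-2.4976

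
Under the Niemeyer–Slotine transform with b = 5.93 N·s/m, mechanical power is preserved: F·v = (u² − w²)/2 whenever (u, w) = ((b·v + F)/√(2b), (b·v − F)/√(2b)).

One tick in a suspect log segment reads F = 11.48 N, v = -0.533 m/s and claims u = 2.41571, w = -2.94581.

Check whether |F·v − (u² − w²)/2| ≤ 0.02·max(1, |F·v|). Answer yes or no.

no

F·v = 11.48×(-0.533) = -6.11884 W.
(u² − w²)/2 = (5.83565 − 8.67780)/2 = -1.42107 W.
|Δ| = 4.69777;  2% of max(1, |F·v|) = 0.12238.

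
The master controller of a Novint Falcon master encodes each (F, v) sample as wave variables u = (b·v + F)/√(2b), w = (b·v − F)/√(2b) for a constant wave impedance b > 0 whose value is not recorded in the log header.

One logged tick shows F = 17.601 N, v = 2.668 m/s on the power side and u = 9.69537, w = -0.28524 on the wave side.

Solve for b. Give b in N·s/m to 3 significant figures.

u + w = 9.41013;  u + w = √(2b)·v, so √(2b) = 9.41013/2.668 = 3.52704.
b = (√(2b))²/2 = 12.43998/2 = 6.21999.
(Check via u − w = 2F/√(2b): u − w = 9.98061, 2F/√(2b) = 9.98062.)

b = 6.22 N·s/m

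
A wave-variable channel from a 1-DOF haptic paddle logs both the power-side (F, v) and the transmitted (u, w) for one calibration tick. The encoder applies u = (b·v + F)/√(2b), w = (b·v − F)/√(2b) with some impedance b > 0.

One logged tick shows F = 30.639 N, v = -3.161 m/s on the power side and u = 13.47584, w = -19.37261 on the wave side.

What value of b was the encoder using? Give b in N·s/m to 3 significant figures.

b = 1.74 N·s/m

u + w = -5.89677;  u + w = √(2b)·v, so √(2b) = -5.89677/(-3.161) = 1.86548.
b = (√(2b))²/2 = 3.48000/2 = 1.74000.
(Check via u − w = 2F/√(2b): u − w = 32.84845, 2F/√(2b) = 32.84845.)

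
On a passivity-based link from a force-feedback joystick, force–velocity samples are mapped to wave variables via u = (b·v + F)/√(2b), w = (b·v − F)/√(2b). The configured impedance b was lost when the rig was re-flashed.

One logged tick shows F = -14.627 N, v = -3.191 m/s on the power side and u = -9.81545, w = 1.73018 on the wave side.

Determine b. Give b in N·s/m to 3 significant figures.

b = 3.21 N·s/m

u + w = -8.0853;  u + w = √(2b)·v, so √(2b) = -8.0853/(-3.191) = 2.5338.
b = (√(2b))²/2 = 6.4200/2 = 3.2100.
(Check via u − w = 2F/√(2b): u − w = -11.5456, 2F/√(2b) = -11.5456.)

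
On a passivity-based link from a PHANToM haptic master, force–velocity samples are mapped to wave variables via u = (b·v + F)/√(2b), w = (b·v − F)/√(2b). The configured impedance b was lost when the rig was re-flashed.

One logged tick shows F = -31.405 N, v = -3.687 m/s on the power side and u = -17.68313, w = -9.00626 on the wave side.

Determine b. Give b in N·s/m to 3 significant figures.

u + w = -26.68939;  u + w = √(2b)·v, so √(2b) = -26.68939/(-3.687) = 7.23878.
b = (√(2b))²/2 = 52.39997/2 = 26.19998.
(Check via u − w = 2F/√(2b): u − w = -8.67687, 2F/√(2b) = -8.67687.)

b = 26.2 N·s/m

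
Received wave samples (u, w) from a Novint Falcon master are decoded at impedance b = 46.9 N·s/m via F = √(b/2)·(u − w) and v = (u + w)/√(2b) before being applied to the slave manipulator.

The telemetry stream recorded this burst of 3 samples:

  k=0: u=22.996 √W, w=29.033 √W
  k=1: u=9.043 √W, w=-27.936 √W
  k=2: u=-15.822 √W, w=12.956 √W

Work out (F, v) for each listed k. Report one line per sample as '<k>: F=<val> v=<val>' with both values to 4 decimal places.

k=0: u−w=-6.0370, u+w=52.0290; √(b/2)=4.8425, √(2b)=9.6850; F=4.8425×(-6.037)=-29.2343, v=52.0290/9.6850=5.3721
k=1: u−w=36.9790, u+w=-18.8930; √(b/2)=4.8425, √(2b)=9.6850; F=4.8425×36.979=179.0715, v=-18.8930/9.6850=-1.9507
k=2: u−w=-28.7780, u+w=-2.8660; √(b/2)=4.8425, √(2b)=9.6850; F=4.8425×(-28.778)=-139.3580, v=-2.8660/9.6850=-0.2959

0: F=-29.2343 v=5.3721
1: F=179.0715 v=-1.9507
2: F=-139.3580 v=-0.2959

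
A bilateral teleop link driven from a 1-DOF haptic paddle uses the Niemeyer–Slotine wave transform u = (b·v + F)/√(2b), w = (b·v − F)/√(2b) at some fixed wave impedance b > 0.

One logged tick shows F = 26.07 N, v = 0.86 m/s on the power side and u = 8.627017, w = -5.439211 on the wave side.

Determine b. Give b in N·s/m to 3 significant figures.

u + w = 3.187806;  u + w = √(2b)·v, so √(2b) = 3.187806/0.86 = 3.706751.
b = (√(2b))²/2 = 13.740004/2 = 6.870002.
(Check via u − w = 2F/√(2b): u − w = 14.066228, 2F/√(2b) = 14.066226.)

b = 6.87 N·s/m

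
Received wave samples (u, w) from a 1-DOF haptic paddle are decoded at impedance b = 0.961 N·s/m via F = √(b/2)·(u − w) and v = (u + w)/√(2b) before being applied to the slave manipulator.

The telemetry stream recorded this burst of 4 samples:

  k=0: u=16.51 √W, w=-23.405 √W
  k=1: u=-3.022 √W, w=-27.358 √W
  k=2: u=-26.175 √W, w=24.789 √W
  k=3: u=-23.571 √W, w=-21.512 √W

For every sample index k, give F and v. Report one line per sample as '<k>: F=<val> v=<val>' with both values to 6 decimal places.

0: F=27.668323 v=-4.973448
1: F=16.869255 v=-21.913466
2: F=-35.327280 v=-0.999739
3: F=-1.427260 v=-32.518920

k=0: u−w=39.915000, u+w=-6.895000; √(b/2)=0.693181, √(2b)=1.386362; F=0.693181×39.915=27.668323, v=-6.895000/1.386362=-4.973448
k=1: u−w=24.336000, u+w=-30.380000; √(b/2)=0.693181, √(2b)=1.386362; F=0.693181×24.336=16.869255, v=-30.380000/1.386362=-21.913466
k=2: u−w=-50.964000, u+w=-1.386000; √(b/2)=0.693181, √(2b)=1.386362; F=0.693181×(-50.964)=-35.327280, v=-1.386000/1.386362=-0.999739
k=3: u−w=-2.059000, u+w=-45.083000; √(b/2)=0.693181, √(2b)=1.386362; F=0.693181×(-2.059)=-1.427260, v=-45.083000/1.386362=-32.518920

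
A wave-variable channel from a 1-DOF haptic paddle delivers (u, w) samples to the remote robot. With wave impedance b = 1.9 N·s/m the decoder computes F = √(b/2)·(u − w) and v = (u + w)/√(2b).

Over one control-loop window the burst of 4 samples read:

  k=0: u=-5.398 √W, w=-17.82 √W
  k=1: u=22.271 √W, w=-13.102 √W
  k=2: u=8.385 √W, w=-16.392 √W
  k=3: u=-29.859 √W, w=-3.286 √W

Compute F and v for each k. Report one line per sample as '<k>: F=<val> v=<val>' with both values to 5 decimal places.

0: F=12.10747 v=-11.91058
1: F=34.47734 v=4.70360
2: F=24.14963 v=-4.10750
3: F=-25.90016 v=-17.00303

k=0: u−w=12.42200, u+w=-23.21800; √(b/2)=0.97468, √(2b)=1.94936; F=0.97468×12.422=12.10747, v=-23.21800/1.94936=-11.91058
k=1: u−w=35.37300, u+w=9.16900; √(b/2)=0.97468, √(2b)=1.94936; F=0.97468×35.373=34.47734, v=9.16900/1.94936=4.70360
k=2: u−w=24.77700, u+w=-8.00700; √(b/2)=0.97468, √(2b)=1.94936; F=0.97468×24.777=24.14963, v=-8.00700/1.94936=-4.10750
k=3: u−w=-26.57300, u+w=-33.14500; √(b/2)=0.97468, √(2b)=1.94936; F=0.97468×(-26.573)=-25.90016, v=-33.14500/1.94936=-17.00303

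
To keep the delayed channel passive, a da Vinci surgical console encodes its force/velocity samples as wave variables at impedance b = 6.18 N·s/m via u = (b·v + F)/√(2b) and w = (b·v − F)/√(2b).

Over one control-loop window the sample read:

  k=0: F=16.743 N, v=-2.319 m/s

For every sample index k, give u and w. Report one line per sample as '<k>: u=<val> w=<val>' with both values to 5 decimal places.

k=0: b·v=6.18×(-2.319)=-14.33142; √(2b)=3.51568; u=(-14.33142+16.743)/3.51568=0.68595, w=(-14.33142−16.743)/3.51568=-8.83881

0: u=0.68595 w=-8.83881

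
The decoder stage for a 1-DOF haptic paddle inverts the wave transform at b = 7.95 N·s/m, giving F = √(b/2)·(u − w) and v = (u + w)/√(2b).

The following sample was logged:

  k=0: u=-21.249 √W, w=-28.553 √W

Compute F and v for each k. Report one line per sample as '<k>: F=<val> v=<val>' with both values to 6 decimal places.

k=0: u−w=7.304000, u+w=-49.802000; √(b/2)=1.993740, √(2b)=3.987480; F=1.993740×7.304=14.562278, v=-49.802000/3.987480=-12.489591

0: F=14.562278 v=-12.489591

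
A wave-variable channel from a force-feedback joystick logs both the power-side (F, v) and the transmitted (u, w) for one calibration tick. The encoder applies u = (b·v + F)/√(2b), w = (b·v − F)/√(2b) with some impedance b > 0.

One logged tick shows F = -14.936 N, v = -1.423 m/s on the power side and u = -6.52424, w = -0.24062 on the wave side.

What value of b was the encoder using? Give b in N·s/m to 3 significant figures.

u + w = -6.76486;  u + w = √(2b)·v, so √(2b) = -6.76486/(-1.423) = 4.75394.
b = (√(2b))²/2 = 22.59997/2 = 11.29998.
(Check via u − w = 2F/√(2b): u − w = -6.28362, 2F/√(2b) = -6.28363.)

b = 11.3 N·s/m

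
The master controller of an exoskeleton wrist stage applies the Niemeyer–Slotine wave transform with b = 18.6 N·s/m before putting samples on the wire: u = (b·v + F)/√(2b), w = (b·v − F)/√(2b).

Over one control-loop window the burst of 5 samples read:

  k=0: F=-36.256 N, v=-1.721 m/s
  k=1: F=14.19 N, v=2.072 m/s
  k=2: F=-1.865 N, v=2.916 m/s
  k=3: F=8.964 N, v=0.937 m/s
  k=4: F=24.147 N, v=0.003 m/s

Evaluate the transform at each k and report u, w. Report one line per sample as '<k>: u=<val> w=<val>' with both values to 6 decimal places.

k=0: b·v=18.6×(-1.721)=-32.010600; √(2b)=6.099180; u=(-32.010600+(-36.256))/6.099180=-11.192750, w=(-32.010600−(-36.256))/6.099180=0.696061
k=1: b·v=18.6×2.072=38.539200; √(2b)=6.099180; u=(38.539200+14.19)/6.099180=8.645293, w=(38.539200−14.19)/6.099180=3.992209
k=2: b·v=18.6×2.916=54.237600; √(2b)=6.099180; u=(54.237600+(-1.865))/6.099180=8.586826, w=(54.237600−(-1.865))/6.099180=9.198384
k=3: b·v=18.6×0.937=17.428200; √(2b)=6.099180; u=(17.428200+8.964)/6.099180=4.327172, w=(17.428200−8.964)/6.099180=1.387760
k=4: b·v=18.6×0.003=0.055800; √(2b)=6.099180; u=(0.055800+24.147)/6.099180=3.968205, w=(0.055800−24.147)/6.099180=-3.949908

0: u=-11.192750 w=0.696061
1: u=8.645293 w=3.992209
2: u=8.586826 w=9.198384
3: u=4.327172 w=1.387760
4: u=3.968205 w=-3.949908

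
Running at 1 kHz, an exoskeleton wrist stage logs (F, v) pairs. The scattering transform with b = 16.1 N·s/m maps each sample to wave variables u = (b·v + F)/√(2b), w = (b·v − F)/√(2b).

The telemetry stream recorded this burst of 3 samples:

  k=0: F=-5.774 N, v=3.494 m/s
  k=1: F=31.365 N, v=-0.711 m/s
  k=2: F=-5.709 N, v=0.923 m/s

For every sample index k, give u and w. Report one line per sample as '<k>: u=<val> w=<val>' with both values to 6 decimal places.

k=0: b·v=16.1×3.494=56.253400; √(2b)=5.674504; u=(56.253400+(-5.774))/5.674504=8.895825, w=(56.253400−(-5.774))/5.674504=10.930893
k=1: b·v=16.1×(-0.711)=-11.447100; √(2b)=5.674504; u=(-11.447100+31.365)/5.674504=3.510069, w=(-11.447100−31.365)/5.674504=-7.544641
k=2: b·v=16.1×0.923=14.860300; √(2b)=5.674504; u=(14.860300+(-5.709))/5.674504=1.612705, w=(14.860300−(-5.709))/5.674504=3.624863

0: u=8.895825 w=10.930893
1: u=3.510069 w=-7.544641
2: u=1.612705 w=3.624863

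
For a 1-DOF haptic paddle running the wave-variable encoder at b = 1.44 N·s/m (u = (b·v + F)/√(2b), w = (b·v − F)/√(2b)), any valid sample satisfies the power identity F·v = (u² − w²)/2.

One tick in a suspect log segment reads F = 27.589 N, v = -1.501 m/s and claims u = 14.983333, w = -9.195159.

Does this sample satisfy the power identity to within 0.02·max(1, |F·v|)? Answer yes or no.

F·v = 27.589×(-1.501) = -41.411089 W.
(u² − w²)/2 = (224.500268 − 84.550949)/2 = 69.974659 W.
|Δ| = 111.385748;  2% of max(1, |F·v|) = 0.828222.

no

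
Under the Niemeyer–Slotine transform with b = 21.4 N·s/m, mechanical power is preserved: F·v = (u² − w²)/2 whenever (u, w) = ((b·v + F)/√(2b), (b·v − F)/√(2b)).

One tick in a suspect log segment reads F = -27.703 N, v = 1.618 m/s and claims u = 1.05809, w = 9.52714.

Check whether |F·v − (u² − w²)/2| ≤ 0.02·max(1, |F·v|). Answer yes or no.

yes

F·v = (-27.703)×1.618 = -44.82345 W.
(u² − w²)/2 = (1.11955 − 90.76640)/2 = -44.82342 W.
|Δ| = 0.00003;  2% of max(1, |F·v|) = 0.89647.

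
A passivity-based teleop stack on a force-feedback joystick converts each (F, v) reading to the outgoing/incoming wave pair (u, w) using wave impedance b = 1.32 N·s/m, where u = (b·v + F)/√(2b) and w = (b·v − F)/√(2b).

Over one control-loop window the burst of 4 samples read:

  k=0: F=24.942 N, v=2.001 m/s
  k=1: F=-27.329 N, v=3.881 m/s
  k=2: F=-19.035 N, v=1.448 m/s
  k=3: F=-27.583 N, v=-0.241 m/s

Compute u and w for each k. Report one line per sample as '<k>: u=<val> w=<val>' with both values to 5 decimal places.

k=0: b·v=1.32×2.001=2.64132; √(2b)=1.62481; u=(2.64132+24.942)/1.62481=16.97636, w=(2.64132−24.942)/1.62481=-13.72512
k=1: b·v=1.32×3.881=5.12292; √(2b)=1.62481; u=(5.12292+(-27.329))/1.62481=-13.66690, w=(5.12292−(-27.329))/1.62481=19.97278
k=2: b·v=1.32×1.448=1.91136; √(2b)=1.62481; u=(1.91136+(-19.035))/1.62481=-10.53887, w=(1.91136−(-19.035))/1.62481=12.89159
k=3: b·v=1.32×(-0.241)=-0.31812; √(2b)=1.62481; u=(-0.31812+(-27.583))/1.62481=-17.17195, w=(-0.31812−(-27.583))/1.62481=16.78037

0: u=16.97636 w=-13.72512
1: u=-13.66690 w=19.97278
2: u=-10.53887 w=12.89159
3: u=-17.17195 w=16.78037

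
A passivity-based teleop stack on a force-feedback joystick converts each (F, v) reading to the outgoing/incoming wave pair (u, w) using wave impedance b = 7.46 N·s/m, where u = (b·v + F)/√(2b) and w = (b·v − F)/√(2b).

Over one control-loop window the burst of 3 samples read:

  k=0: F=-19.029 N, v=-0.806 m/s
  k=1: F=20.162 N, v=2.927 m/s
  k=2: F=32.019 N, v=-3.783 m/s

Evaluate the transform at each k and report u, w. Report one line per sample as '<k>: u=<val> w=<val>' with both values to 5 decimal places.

0: u=-6.48307 w=3.36978
1: u=10.87272 w=0.43323
2: u=0.98322 w=-15.59559

k=0: b·v=7.46×(-0.806)=-6.01276; √(2b)=3.86264; u=(-6.01276+(-19.029))/3.86264=-6.48307, w=(-6.01276−(-19.029))/3.86264=3.36978
k=1: b·v=7.46×2.927=21.83542; √(2b)=3.86264; u=(21.83542+20.162)/3.86264=10.87272, w=(21.83542−20.162)/3.86264=0.43323
k=2: b·v=7.46×(-3.783)=-28.22118; √(2b)=3.86264; u=(-28.22118+32.019)/3.86264=0.98322, w=(-28.22118−32.019)/3.86264=-15.59559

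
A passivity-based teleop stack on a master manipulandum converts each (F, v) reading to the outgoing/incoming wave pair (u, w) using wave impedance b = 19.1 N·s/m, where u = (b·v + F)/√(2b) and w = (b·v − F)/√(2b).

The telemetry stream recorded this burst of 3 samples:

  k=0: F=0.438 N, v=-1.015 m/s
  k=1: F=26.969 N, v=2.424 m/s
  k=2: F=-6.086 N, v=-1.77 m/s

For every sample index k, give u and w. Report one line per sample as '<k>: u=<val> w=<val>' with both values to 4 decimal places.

0: u=-3.0658 w=-3.2075
1: u=11.8544 w=3.1274
2: u=-6.4545 w=-4.4852

k=0: b·v=19.1×(-1.015)=-19.3865; √(2b)=6.1806; u=(-19.3865+0.438)/6.1806=-3.0658, w=(-19.3865−0.438)/6.1806=-3.2075
k=1: b·v=19.1×2.424=46.2984; √(2b)=6.1806; u=(46.2984+26.969)/6.1806=11.8544, w=(46.2984−26.969)/6.1806=3.1274
k=2: b·v=19.1×(-1.77)=-33.8070; √(2b)=6.1806; u=(-33.8070+(-6.086))/6.1806=-6.4545, w=(-33.8070−(-6.086))/6.1806=-4.4852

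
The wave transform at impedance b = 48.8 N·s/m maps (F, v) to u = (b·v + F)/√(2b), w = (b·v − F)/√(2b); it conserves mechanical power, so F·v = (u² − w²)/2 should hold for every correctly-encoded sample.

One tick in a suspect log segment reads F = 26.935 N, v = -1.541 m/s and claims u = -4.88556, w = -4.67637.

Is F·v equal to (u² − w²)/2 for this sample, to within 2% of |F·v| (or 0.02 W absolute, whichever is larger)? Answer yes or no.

F·v = 26.935×(-1.541) = -41.50683 W.
(u² − w²)/2 = (23.86870 − 21.86844)/2 = 1.00013 W.
|Δ| = 42.50697;  2% of max(1, |F·v|) = 0.83014.

no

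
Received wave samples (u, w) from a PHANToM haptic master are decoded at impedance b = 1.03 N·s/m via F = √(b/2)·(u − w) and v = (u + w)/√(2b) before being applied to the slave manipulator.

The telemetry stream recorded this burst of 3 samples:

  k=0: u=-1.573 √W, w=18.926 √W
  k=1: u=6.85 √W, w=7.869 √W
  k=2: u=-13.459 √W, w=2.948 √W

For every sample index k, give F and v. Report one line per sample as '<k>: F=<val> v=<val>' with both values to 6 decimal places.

0: F=-14.710800 v=12.090408
1: F=-0.731270 v=10.255213
2: F=-11.774238 v=-7.323361

k=0: u−w=-20.499000, u+w=17.353000; √(b/2)=0.717635, √(2b)=1.435270; F=0.717635×(-20.499)=-14.710800, v=17.353000/1.435270=12.090408
k=1: u−w=-1.019000, u+w=14.719000; √(b/2)=0.717635, √(2b)=1.435270; F=0.717635×(-1.019)=-0.731270, v=14.719000/1.435270=10.255213
k=2: u−w=-16.407000, u+w=-10.511000; √(b/2)=0.717635, √(2b)=1.435270; F=0.717635×(-16.407)=-11.774238, v=-10.511000/1.435270=-7.323361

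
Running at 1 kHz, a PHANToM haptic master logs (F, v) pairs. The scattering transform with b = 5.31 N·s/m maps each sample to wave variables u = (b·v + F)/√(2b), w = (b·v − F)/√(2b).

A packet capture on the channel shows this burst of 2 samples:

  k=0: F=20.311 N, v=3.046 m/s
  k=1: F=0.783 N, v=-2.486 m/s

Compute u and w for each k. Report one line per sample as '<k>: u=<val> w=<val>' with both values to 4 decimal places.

k=0: b·v=5.31×3.046=16.1743; √(2b)=3.2588; u=(16.1743+20.311)/3.2588=11.1958, w=(16.1743−20.311)/3.2588=-1.2694
k=1: b·v=5.31×(-2.486)=-13.2007; √(2b)=3.2588; u=(-13.2007+0.783)/3.2588=-3.8105, w=(-13.2007−0.783)/3.2588=-4.2910

0: u=11.1958 w=-1.2694
1: u=-3.8105 w=-4.2910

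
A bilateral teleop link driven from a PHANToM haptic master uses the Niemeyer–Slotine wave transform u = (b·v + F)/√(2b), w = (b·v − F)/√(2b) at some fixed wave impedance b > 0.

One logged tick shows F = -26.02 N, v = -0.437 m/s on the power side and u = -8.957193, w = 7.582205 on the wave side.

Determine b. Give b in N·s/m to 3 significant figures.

b = 4.95 N·s/m

u + w = -1.374988;  u + w = √(2b)·v, so √(2b) = -1.374988/(-0.437) = 3.146426.
b = (√(2b))²/2 = 9.899994/2 = 4.949997.
(Check via u − w = 2F/√(2b): u − w = -16.539398, 2F/√(2b) = -16.539403.)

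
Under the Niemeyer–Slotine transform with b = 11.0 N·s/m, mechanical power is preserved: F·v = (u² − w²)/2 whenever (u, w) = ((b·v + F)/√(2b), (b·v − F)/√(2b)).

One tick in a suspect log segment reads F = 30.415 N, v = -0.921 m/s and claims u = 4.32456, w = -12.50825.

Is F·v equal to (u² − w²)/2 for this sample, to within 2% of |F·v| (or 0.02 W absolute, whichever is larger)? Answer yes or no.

F·v = 30.415×(-0.921) = -28.01222 W.
(u² − w²)/2 = (18.70182 − 156.45632)/2 = -68.87725 W.
|Δ| = 40.86503;  2% of max(1, |F·v|) = 0.56024.

no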